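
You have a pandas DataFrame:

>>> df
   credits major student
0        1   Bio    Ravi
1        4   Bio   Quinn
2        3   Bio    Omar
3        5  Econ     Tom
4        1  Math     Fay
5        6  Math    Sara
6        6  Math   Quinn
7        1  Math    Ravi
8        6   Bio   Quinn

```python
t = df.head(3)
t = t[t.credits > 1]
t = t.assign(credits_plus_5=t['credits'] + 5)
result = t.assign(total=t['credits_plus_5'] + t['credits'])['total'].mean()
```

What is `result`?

12.0

take first 3 rows:
   credits major student
0        1   Bio    Ravi
1        4   Bio   Quinn
2        3   Bio    Omar
filter rows where credits > 1:
   credits major student
1        4   Bio   Quinn
2        3   Bio    Omar
add column credits_plus_5 = t['credits'] + 5:
   credits major student  credits_plus_5
1        4   Bio   Quinn               9
2        3   Bio    Omar               8
add column total = t['credits_plus_5'] + t['credits']:
   credits major student  credits_plus_5  total
1        4   Bio   Quinn               9     13
2        3   Bio    Omar               8     11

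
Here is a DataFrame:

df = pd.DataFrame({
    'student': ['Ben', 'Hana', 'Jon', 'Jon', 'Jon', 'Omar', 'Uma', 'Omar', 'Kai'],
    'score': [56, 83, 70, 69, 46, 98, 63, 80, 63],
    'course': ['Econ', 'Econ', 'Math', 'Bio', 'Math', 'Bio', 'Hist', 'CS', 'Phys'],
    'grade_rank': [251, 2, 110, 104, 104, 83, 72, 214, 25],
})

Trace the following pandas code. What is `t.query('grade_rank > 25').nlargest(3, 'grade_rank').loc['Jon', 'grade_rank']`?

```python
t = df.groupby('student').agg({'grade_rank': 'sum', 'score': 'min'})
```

group by student: sum(grade_rank), min(score):
         grade_rank  score
student                   
Ben             251     56
Hana              2     83
Jon             318     46
Kai              25     63
Omar            297     80
Uma              72     63
filter rows where grade_rank > 25:
         grade_rank  score
student                   
Ben             251     56
Jon             318     46
Omar            297     80
Uma              72     63
take 3 rows with largest grade_rank:
         grade_rank  score
student                   
Jon             318     46
Omar            297     80
Ben             251     56
Hence 318.

318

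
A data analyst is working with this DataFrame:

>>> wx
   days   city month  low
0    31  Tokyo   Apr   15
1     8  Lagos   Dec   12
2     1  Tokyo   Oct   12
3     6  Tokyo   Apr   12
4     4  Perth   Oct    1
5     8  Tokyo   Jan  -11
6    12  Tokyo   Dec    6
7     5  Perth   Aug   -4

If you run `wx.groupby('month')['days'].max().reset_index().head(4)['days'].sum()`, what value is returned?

56

group by month, max of days:
month
Apr    31
Aug     5
Dec    12
Jan     8
Oct     4
Name: days, dtype: int64
reset_index():
  month  days
0   Apr    31
1   Aug     5
2   Dec    12
3   Jan     8
4   Oct     4
take first 4 rows:
  month  days
0   Apr    31
1   Aug     5
2   Dec    12
3   Jan     8
The sum of column 'days' is 56.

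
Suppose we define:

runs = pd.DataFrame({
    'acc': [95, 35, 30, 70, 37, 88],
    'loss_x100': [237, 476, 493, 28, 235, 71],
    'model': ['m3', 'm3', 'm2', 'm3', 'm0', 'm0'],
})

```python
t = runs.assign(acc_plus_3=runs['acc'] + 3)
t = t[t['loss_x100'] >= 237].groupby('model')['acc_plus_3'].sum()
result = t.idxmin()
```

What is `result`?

add column acc_plus_3 = runs['acc'] + 3:
   acc  loss_x100 model  acc_plus_3
0   95        237    m3          98
1   35        476    m3          38
2   30        493    m2          33
3   70         28    m3          73
4   37        235    m0          40
5   88         71    m0          91
filter rows where loss_x100 >= 237:
   acc  loss_x100 model  acc_plus_3
0   95        237    m3          98
1   35        476    m3          38
2   30        493    m2          33
group by model, sum of acc_plus_3:
model
m2     33
m3    136
Name: acc_plus_3, dtype: int64
Taking the label with the smallest value gives m2.

m2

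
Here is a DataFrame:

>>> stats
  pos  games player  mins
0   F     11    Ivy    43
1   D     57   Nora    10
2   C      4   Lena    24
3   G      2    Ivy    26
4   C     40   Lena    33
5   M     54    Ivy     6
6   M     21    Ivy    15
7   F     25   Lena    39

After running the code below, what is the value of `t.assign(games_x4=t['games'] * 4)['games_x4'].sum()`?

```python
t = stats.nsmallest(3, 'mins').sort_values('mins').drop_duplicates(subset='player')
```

444

take 3 rows with smallest mins:
  pos  games player  mins
5   M     54    Ivy     6
1   D     57   Nora    10
6   M     21    Ivy    15
sort by mins:
  pos  games player  mins
5   M     54    Ivy     6
1   D     57   Nora    10
6   M     21    Ivy    15
drop duplicate player (keep=first):
  pos  games player  mins
5   M     54    Ivy     6
1   D     57   Nora    10
add column games_x4 = t['games'] * 4:
  pos  games player  mins  games_x4
5   M     54    Ivy     6       216
1   D     57   Nora    10       228
Hence 444.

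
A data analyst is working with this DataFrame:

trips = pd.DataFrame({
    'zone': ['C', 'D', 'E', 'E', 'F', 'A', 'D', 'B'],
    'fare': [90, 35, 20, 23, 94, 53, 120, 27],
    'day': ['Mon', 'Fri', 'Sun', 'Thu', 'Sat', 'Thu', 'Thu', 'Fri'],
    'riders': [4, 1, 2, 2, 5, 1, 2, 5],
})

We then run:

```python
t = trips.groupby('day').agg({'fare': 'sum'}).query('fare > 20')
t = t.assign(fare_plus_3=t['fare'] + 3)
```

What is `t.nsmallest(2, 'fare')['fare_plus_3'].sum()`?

158

group by day, sum of fare:
     fare
day      
Fri    62
Mon    90
Sat    94
Sun    20
Thu   196
filter rows where fare > 20:
     fare
day      
Fri    62
Mon    90
Sat    94
Thu   196
add column fare_plus_3 = t['fare'] + 3:
     fare  fare_plus_3
day                   
Fri    62           65
Mon    90           93
Sat    94           97
Thu   196          199
take 2 rows with smallest fare:
     fare  fare_plus_3
day                   
Fri    62           65
Mon    90           93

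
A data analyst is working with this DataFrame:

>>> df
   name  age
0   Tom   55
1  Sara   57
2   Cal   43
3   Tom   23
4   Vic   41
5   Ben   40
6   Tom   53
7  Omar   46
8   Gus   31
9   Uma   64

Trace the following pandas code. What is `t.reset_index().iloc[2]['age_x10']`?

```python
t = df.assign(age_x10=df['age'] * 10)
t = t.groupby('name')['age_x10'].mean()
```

310.0

add column age_x10 = df['age'] * 10:
   name  age  age_x10
0   Tom   55      550
1  Sara   57      570
2   Cal   43      430
3   Tom   23      230
4   Vic   41      410
5   Ben   40      400
6   Tom   53      530
7  Omar   46      460
8   Gus   31      310
9   Uma   64      640
group by name, mean of age_x10:
name
Ben     400.000000
Cal     430.000000
Gus     310.000000
Omar    460.000000
Sara    570.000000
Tom     436.666667
Uma     640.000000
Vic     410.000000
Name: age_x10, dtype: float64
reset_index():
   name     age_x10
0   Ben  400.000000
1   Cal  430.000000
2   Gus  310.000000
3  Omar  460.000000
4  Sara  570.000000
5   Tom  436.666667
6   Uma  640.000000
7   Vic  410.000000
The value at position 2, column 'age_x10' is 310.0.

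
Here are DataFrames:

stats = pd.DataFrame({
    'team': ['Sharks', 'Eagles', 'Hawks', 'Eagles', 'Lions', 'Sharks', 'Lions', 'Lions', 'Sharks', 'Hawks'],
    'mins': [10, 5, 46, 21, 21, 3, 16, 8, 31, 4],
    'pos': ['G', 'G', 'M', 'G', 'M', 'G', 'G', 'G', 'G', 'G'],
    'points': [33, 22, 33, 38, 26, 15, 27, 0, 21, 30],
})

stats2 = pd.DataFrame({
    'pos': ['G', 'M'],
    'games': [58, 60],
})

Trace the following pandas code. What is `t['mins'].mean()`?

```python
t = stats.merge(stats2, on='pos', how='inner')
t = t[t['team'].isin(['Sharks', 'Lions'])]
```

merge on 'pos' (how='inner') → 10 rows:
     team  mins pos  points  games
0  Sharks    10   G      33     58
1  Eagles     5   G      22     58
2   Hawks    46   M      33     60
3  Eagles    21   G      38     58
4   Lions    21   M      26     60
5  Sharks     3   G      15     58
6   Lions    16   G      27     58
7   Lions     8   G       0     58
8  Sharks    31   G      21     58
9   Hawks     4   G      30     58
filter rows where team in ['Sharks', 'Lions']:
     team  mins pos  points  games
0  Sharks    10   G      33     58
4   Lions    21   M      26     60
5  Sharks     3   G      15     58
6   Lions    16   G      27     58
7   Lions     8   G       0     58
8  Sharks    31   G      21     58
Taking the mean of column 'mins' gives 14.8333333333.

14.8333333333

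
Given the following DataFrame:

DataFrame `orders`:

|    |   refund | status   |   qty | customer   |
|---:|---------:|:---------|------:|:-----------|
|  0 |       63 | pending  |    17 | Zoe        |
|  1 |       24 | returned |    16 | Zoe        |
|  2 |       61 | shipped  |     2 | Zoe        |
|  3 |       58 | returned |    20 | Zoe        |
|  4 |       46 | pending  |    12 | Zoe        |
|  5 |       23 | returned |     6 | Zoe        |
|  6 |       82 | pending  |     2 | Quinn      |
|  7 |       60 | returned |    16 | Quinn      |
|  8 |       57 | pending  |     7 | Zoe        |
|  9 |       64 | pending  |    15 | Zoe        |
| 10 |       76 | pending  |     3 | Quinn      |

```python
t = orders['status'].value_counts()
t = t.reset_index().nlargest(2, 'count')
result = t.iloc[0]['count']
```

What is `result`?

6

value_counts of status:
status
pending     6
returned    4
shipped     1
Name: count, dtype: int64
reset_index():
     status  count
0   pending      6
1  returned      4
2   shipped      1
take 2 rows with largest count:
     status  count
0   pending      6
1  returned      4
Reading off the value at position 0, column 'count', we get 6.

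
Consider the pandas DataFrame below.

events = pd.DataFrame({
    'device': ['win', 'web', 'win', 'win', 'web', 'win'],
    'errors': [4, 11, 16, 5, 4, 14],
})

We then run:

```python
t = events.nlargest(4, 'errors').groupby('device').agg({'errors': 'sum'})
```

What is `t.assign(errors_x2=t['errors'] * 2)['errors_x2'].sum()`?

92

take 4 rows with largest errors:
  device  errors
2    win      16
5    win      14
1    web      11
3    win       5
group by device, sum of errors:
        errors
device        
web         11
win         35
add column errors_x2 = t['errors'] * 2:
        errors  errors_x2
device                   
web         11         22
win         35         70
Taking the sum of column 'errors_x2' gives 92.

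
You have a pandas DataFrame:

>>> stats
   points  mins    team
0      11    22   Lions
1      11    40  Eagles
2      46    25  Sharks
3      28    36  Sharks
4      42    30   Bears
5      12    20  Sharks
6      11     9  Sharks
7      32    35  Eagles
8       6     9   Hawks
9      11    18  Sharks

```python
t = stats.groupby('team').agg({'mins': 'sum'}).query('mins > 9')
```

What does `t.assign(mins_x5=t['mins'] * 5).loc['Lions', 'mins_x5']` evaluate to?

group by team, sum of mins:
        mins
team        
Bears     30
Eagles    75
Hawks      9
Lions     22
Sharks   108
filter rows where mins > 9:
        mins
team        
Bears     30
Eagles    75
Lions     22
Sharks   108
add column mins_x5 = t['mins'] * 5:
        mins  mins_x5
team                 
Bears     30      150
Eagles    75      375
Lions     22      110
Sharks   108      540
value at row 'Lions', column 'mins_x5' → 110

110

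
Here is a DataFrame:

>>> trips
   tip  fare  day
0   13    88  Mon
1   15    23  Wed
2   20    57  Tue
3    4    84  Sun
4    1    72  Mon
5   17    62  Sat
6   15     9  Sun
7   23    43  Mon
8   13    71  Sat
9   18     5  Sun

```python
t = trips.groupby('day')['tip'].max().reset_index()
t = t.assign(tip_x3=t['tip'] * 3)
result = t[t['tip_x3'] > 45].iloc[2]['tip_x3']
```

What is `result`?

54

group by day, max of tip:
day
Mon    23
Sat    17
Sun    18
Tue    20
Wed    15
Name: tip, dtype: int64
reset_index():
   day  tip
0  Mon   23
1  Sat   17
2  Sun   18
3  Tue   20
4  Wed   15
add column tip_x3 = t['tip'] * 3:
   day  tip  tip_x3
0  Mon   23      69
1  Sat   17      51
2  Sun   18      54
3  Tue   20      60
4  Wed   15      45
filter rows where tip_x3 > 45:
   day  tip  tip_x3
0  Mon   23      69
1  Sat   17      51
2  Sun   18      54
3  Tue   20      60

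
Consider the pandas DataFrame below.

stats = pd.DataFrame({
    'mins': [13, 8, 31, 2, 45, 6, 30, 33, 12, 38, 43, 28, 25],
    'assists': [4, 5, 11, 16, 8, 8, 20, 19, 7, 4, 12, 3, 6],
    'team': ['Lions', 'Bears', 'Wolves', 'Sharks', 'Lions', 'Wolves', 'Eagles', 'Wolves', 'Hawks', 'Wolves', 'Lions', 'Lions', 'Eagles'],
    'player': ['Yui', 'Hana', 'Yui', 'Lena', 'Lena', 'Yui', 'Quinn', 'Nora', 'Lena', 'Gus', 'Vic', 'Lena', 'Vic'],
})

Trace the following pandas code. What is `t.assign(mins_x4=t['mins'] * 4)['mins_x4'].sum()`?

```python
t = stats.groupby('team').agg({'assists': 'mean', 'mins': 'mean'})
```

group by team: mean(assists), mean(mins):
        assists   mins
team                  
Bears      5.00   8.00
Eagles    13.00  27.50
Hawks      7.00  12.00
Lions      6.75  32.25
Sharks    16.00   2.00
Wolves    10.50  27.00
add column mins_x4 = t['mins'] * 4:
        assists   mins  mins_x4
team                           
Bears      5.00   8.00     32.0
Eagles    13.00  27.50    110.0
Hawks      7.00  12.00     48.0
Lions      6.75  32.25    129.0
Sharks    16.00   2.00      8.0
Wolves    10.50  27.00    108.0
sum of column 'mins_x4' → 435.0

435.0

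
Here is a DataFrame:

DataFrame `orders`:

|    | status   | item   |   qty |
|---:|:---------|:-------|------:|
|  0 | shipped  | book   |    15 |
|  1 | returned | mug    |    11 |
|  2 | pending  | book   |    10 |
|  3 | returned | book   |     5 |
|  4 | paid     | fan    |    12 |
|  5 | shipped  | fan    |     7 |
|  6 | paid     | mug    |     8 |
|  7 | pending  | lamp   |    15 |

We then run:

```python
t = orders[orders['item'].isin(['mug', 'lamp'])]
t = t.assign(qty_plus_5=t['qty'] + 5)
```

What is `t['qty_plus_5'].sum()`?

49

filter rows where item in ['mug', 'lamp']:
     status  item  qty
1  returned   mug   11
6      paid   mug    8
7   pending  lamp   15
add column qty_plus_5 = t['qty'] + 5:
     status  item  qty  qty_plus_5
1  returned   mug   11          16
6      paid   mug    8          13
7   pending  lamp   15          20
Then the sum of column 'qty_plus_5': 49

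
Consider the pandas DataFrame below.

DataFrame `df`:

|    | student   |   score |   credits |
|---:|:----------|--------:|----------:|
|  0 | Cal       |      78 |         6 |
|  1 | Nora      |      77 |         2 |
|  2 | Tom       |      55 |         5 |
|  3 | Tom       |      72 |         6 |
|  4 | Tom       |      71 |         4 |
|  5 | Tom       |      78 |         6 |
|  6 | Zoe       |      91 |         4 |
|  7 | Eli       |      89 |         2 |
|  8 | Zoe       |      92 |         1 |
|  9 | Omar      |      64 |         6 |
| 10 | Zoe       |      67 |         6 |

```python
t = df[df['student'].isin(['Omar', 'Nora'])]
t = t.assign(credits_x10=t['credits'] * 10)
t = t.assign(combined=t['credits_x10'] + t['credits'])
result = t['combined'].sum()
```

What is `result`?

88

filter rows where student in ['Omar', 'Nora']:
  student  score  credits
1    Nora     77        2
9    Omar     64        6
add column credits_x10 = t['credits'] * 10:
  student  score  credits  credits_x10
1    Nora     77        2           20
9    Omar     64        6           60
add column combined = t['credits_x10'] + t['credits']:
  student  score  credits  credits_x10  combined
1    Nora     77        2           20        22
9    Omar     64        6           60        66
So sum() = 88.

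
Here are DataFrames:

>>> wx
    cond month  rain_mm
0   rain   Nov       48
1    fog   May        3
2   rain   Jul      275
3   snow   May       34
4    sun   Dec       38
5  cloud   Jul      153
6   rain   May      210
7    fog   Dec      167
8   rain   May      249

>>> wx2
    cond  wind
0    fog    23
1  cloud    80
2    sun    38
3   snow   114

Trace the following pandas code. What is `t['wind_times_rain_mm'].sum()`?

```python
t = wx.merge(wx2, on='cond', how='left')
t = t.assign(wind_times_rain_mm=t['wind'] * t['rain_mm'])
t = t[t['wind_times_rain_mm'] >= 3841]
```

19957.0

merge on 'cond' (how='left') → 9 rows:
    cond month  rain_mm   wind
0   rain   Nov       48    NaN
1    fog   May        3   23.0
2   rain   Jul      275    NaN
3   snow   May       34  114.0
4    sun   Dec       38   38.0
5  cloud   Jul      153   80.0
6   rain   May      210    NaN
7    fog   Dec      167   23.0
8   rain   May      249    NaN
add column wind_times_rain_mm = t['wind'] * t['rain_mm']:
    cond month  rain_mm   wind  wind_times_rain_mm
0   rain   Nov       48    NaN                 NaN
1    fog   May        3   23.0                69.0
2   rain   Jul      275    NaN                 NaN
3   snow   May       34  114.0              3876.0
4    sun   Dec       38   38.0              1444.0
5  cloud   Jul      153   80.0             12240.0
6   rain   May      210    NaN                 NaN
7    fog   Dec      167   23.0              3841.0
8   rain   May      249    NaN                 NaN
filter rows where wind_times_rain_mm >= 3841:
    cond month  rain_mm   wind  wind_times_rain_mm
3   snow   May       34  114.0              3876.0
5  cloud   Jul      153   80.0             12240.0
7    fog   Dec      167   23.0              3841.0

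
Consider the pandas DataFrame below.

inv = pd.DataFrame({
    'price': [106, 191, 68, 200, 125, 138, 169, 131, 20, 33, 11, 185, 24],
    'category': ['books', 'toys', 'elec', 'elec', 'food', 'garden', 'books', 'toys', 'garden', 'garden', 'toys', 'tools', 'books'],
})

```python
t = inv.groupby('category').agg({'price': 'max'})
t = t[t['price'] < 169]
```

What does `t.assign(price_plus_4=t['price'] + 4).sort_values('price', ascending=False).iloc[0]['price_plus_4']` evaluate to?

group by category, max of price:
          price
category       
books       169
elec        200
food        125
garden      138
tools       185
toys        191
filter rows where price < 169:
          price
category       
food        125
garden      138
add column price_plus_4 = t['price'] + 4:
          price  price_plus_4
category                     
food        125           129
garden      138           142
sort by price descending:
          price  price_plus_4
category                     
garden      138           142
food        125           129

142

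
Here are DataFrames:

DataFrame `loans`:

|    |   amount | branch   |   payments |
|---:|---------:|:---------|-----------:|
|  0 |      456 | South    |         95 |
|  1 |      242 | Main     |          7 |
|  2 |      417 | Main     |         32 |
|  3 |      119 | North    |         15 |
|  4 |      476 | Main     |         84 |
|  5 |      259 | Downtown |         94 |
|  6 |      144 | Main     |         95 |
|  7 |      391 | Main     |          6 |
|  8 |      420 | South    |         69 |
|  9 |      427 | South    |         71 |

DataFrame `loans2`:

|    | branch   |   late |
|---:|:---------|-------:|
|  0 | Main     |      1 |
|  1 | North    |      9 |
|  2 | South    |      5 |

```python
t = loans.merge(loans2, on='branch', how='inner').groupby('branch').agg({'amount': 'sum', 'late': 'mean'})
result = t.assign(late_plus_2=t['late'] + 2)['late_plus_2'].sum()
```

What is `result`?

merge on 'branch' (how='inner') → 9 rows:
   amount branch  payments  late
0     456  South        95     5
1     242   Main         7     1
2     417   Main        32     1
3     119  North        15     9
4     476   Main        84     1
5     144   Main        95     1
6     391   Main         6     1
7     420  South        69     5
8     427  South        71     5
group by branch: sum(amount), mean(late):
        amount  late
branch              
Main      1670   1.0
North      119   9.0
South     1303   5.0
add column late_plus_2 = t['late'] + 2:
        amount  late  late_plus_2
branch                           
Main      1670   1.0          3.0
North      119   9.0         11.0
South     1303   5.0          7.0
Finally, sum of column 'late_plus_2' = 21.0.

21.0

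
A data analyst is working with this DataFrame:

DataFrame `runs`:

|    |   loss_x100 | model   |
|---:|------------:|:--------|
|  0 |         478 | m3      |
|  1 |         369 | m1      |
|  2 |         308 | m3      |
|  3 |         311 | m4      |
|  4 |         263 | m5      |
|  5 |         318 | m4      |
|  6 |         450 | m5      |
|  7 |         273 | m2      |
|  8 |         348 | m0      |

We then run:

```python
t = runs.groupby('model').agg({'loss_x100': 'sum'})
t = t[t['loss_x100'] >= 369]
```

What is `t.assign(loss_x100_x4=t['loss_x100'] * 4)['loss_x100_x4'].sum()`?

group by model, sum of loss_x100:
       loss_x100
model           
m0           348
m1           369
m2           273
m3           786
m4           629
m5           713
filter rows where loss_x100 >= 369:
       loss_x100
model           
m1           369
m3           786
m4           629
m5           713
add column loss_x100_x4 = t['loss_x100'] * 4:
       loss_x100  loss_x100_x4
model                         
m1           369          1476
m3           786          3144
m4           629          2516
m5           713          2852
Reading off the sum of column 'loss_x100_x4', we get 9988.

9988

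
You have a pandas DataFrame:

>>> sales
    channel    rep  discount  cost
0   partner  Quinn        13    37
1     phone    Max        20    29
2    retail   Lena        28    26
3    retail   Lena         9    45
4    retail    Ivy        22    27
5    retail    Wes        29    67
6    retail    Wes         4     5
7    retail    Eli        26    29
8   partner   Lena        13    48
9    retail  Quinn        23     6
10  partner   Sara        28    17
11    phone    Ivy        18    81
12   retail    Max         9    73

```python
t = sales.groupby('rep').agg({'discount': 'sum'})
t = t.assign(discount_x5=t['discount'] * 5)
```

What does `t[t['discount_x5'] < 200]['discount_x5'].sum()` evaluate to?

group by rep, sum of discount:
       discount
rep            
Eli          26
Ivy          40
Lena         50
Max          29
Quinn        36
Sara         28
Wes          33
add column discount_x5 = t['discount'] * 5:
       discount  discount_x5
rep                         
Eli          26          130
Ivy          40          200
Lena         50          250
Max          29          145
Quinn        36          180
Sara         28          140
Wes          33          165
filter rows where discount_x5 < 200:
       discount  discount_x5
rep                         
Eli          26          130
Max          29          145
Quinn        36          180
Sara         28          140
Wes          33          165

760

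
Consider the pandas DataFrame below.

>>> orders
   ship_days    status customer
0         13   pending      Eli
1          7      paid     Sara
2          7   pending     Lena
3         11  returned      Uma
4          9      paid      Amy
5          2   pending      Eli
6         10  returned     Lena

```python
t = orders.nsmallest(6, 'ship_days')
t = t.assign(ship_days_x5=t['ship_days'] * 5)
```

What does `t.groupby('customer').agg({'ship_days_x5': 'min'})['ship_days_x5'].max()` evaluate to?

take 6 rows with smallest ship_days:
   ship_days    status customer
5          2   pending      Eli
1          7      paid     Sara
2          7   pending     Lena
4          9      paid      Amy
6         10  returned     Lena
3         11  returned      Uma
add column ship_days_x5 = t['ship_days'] * 5:
   ship_days    status customer  ship_days_x5
5          2   pending      Eli            10
1          7      paid     Sara            35
2          7   pending     Lena            35
4          9      paid      Amy            45
6         10  returned     Lena            50
3         11  returned      Uma            55
group by customer, min of ship_days_x5:
          ship_days_x5
customer              
Amy                 45
Eli                 10
Lena                35
Sara                35
Uma                 55
Hence 55.

55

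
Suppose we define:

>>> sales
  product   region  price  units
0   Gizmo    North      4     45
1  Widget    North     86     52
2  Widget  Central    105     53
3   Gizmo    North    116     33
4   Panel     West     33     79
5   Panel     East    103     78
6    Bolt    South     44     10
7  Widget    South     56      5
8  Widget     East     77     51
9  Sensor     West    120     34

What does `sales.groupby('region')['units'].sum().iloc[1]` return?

group by region, sum of units:
region
Central     53
East       129
North      130
South       15
West       113
Name: units, dtype: int64
Hence 129.

129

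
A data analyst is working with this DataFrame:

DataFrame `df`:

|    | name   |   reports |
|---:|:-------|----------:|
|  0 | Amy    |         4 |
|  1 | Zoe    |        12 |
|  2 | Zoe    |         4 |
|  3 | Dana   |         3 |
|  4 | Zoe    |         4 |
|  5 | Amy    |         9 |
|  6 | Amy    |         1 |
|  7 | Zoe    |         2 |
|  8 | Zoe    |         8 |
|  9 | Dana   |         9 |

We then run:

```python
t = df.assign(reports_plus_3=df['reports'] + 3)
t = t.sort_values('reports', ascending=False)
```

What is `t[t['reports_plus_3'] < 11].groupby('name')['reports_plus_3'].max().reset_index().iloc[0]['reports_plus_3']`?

add column reports_plus_3 = df['reports'] + 3:
   name  reports  reports_plus_3
0   Amy        4               7
1   Zoe       12              15
2   Zoe        4               7
3  Dana        3               6
4   Zoe        4               7
5   Amy        9              12
6   Amy        1               4
7   Zoe        2               5
8   Zoe        8              11
9  Dana        9              12
sort by reports descending:
   name  reports  reports_plus_3
1   Zoe       12              15
5   Amy        9              12
9  Dana        9              12
8   Zoe        8              11
0   Amy        4               7
2   Zoe        4               7
4   Zoe        4               7
3  Dana        3               6
7   Zoe        2               5
6   Amy        1               4
filter rows where reports_plus_3 < 11:
   name  reports  reports_plus_3
0   Amy        4               7
2   Zoe        4               7
4   Zoe        4               7
3  Dana        3               6
7   Zoe        2               5
6   Amy        1               4
group by name, max of reports_plus_3:
name
Amy     7
Dana    6
Zoe     7
Name: reports_plus_3, dtype: int64
reset_index():
   name  reports_plus_3
0   Amy               7
1  Dana               6
2   Zoe               7
Then the value at position 0, column 'reports_plus_3': 7

7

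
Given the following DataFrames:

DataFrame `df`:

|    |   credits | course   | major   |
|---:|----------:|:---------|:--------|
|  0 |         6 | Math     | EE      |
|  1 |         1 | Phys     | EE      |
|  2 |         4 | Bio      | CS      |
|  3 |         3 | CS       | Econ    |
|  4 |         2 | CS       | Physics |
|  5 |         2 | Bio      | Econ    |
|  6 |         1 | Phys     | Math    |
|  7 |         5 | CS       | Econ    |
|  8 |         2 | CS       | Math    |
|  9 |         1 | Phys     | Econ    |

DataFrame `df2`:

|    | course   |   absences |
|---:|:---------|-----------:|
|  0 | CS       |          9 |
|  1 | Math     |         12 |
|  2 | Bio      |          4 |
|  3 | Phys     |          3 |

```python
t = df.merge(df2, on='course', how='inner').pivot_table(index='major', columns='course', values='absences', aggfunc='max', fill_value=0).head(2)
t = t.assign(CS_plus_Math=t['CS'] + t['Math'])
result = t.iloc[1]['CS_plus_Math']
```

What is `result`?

merge on 'course' (how='inner') → 10 rows:
   credits course    major  absences
0        6   Math       EE        12
1        1   Phys       EE         3
2        4    Bio       CS         4
3        3     CS     Econ         9
4        2     CS  Physics         9
5        2    Bio     Econ         4
6        1   Phys     Math         3
7        5     CS     Econ         9
8        2     CS     Math         9
9        1   Phys     Econ         3
pivot: rows=major, cols=course, max(absences):
course   Bio  CS  Math  Phys
major                       
CS         4   0     0     0
EE         0   0    12     3
Econ       4   9     0     3
Math       0   9     0     3
Physics    0   9     0     0
take first 2 rows:
course  Bio  CS  Math  Phys
major                      
CS        4   0     0     0
EE        0   0    12     3
add column CS_plus_Math = t['CS'] + t['Math']:
course  Bio  CS  Math  Phys  CS_plus_Math
major                                    
CS        4   0     0     0             0
EE        0   0    12     3            12
Hence 12.

12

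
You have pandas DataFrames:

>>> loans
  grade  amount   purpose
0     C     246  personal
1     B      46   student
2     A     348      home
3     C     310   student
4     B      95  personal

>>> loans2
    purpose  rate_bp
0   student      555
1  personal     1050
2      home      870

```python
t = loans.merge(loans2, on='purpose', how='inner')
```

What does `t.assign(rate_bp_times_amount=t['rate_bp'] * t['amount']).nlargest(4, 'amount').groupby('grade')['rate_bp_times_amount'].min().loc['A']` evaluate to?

merge on 'purpose' (how='inner') → 5 rows:
  grade  amount   purpose  rate_bp
0     C     246  personal     1050
1     B      46   student      555
2     A     348      home      870
3     C     310   student      555
4     B      95  personal     1050
add column rate_bp_times_amount = t['rate_bp'] * t['amount']:
  grade  amount   purpose  rate_bp  rate_bp_times_amount
0     C     246  personal     1050                258300
1     B      46   student      555                 25530
2     A     348      home      870                302760
3     C     310   student      555                172050
4     B      95  personal     1050                 99750
take 4 rows with largest amount:
  grade  amount   purpose  rate_bp  rate_bp_times_amount
2     A     348      home      870                302760
3     C     310   student      555                172050
0     C     246  personal     1050                258300
4     B      95  personal     1050                 99750
group by grade, min of rate_bp_times_amount:
grade
A    302760
B     99750
C    172050
Name: rate_bp_times_amount, dtype: int64
So loc['A'] = 302760.

302760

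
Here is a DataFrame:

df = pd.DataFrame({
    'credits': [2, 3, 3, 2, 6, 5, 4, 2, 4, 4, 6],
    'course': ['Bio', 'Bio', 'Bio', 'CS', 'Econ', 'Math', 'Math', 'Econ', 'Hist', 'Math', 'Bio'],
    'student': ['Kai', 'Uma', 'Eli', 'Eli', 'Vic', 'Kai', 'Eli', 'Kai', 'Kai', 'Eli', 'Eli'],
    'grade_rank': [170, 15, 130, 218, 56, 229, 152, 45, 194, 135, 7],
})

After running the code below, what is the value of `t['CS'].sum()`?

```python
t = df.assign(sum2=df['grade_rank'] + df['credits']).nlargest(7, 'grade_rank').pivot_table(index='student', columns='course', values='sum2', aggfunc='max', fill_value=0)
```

220

add column sum2 = df['grade_rank'] + df['credits']:
    credits course student  grade_rank  sum2
0         2    Bio     Kai         170   172
1         3    Bio     Uma          15    18
2         3    Bio     Eli         130   133
3         2     CS     Eli         218   220
4         6   Econ     Vic          56    62
5         5   Math     Kai         229   234
6         4   Math     Eli         152   156
7         2   Econ     Kai          45    47
8         4   Hist     Kai         194   198
9         4   Math     Eli         135   139
10        6    Bio     Eli           7    13
take 7 rows with largest grade_rank:
   credits course student  grade_rank  sum2
5        5   Math     Kai         229   234
3        2     CS     Eli         218   220
8        4   Hist     Kai         194   198
0        2    Bio     Kai         170   172
6        4   Math     Eli         152   156
9        4   Math     Eli         135   139
2        3    Bio     Eli         130   133
pivot: rows=student, cols=course, max(sum2):
course   Bio   CS  Hist  Math
student                      
Eli      133  220     0   156
Kai      172    0   198   234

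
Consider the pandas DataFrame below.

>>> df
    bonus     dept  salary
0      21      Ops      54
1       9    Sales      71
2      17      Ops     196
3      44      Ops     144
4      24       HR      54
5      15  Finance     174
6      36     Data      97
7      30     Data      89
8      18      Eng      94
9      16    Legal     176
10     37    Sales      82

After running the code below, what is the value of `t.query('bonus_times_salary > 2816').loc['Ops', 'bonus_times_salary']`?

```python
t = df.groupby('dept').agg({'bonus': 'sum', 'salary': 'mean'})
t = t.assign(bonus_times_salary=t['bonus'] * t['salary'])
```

10769.3333333

group by dept: sum(bonus), mean(salary):
         bonus      salary
dept                      
Data        66   93.000000
Eng         18   94.000000
Finance     15  174.000000
HR          24   54.000000
Legal       16  176.000000
Ops         82  131.333333
Sales       46   76.500000
add column bonus_times_salary = t['bonus'] * t['salary']:
         bonus      salary  bonus_times_salary
dept                                          
Data        66   93.000000         6138.000000
Eng         18   94.000000         1692.000000
Finance     15  174.000000         2610.000000
HR          24   54.000000         1296.000000
Legal       16  176.000000         2816.000000
Ops         82  131.333333        10769.333333
Sales       46   76.500000         3519.000000
filter rows where bonus_times_salary > 2816:
       bonus      salary  bonus_times_salary
dept                                        
Data      66   93.000000         6138.000000
Ops       82  131.333333        10769.333333
Sales     46   76.500000         3519.000000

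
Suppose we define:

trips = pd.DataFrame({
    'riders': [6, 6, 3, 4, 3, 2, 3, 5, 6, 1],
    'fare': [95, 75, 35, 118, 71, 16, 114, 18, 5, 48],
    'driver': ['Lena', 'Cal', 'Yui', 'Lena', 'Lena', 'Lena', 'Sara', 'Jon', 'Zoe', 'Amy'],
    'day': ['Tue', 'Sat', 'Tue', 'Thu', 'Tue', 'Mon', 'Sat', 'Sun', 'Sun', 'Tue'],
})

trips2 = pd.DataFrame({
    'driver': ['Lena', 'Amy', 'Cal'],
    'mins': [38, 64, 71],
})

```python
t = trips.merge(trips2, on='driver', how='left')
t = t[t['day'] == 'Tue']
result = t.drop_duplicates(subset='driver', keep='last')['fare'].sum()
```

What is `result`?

154

merge on 'driver' (how='left') → 10 rows:
   riders  fare driver  day  mins
0       6    95   Lena  Tue  38.0
1       6    75    Cal  Sat  71.0
2       3    35    Yui  Tue   NaN
3       4   118   Lena  Thu  38.0
4       3    71   Lena  Tue  38.0
5       2    16   Lena  Mon  38.0
6       3   114   Sara  Sat   NaN
7       5    18    Jon  Sun   NaN
8       6     5    Zoe  Sun   NaN
9       1    48    Amy  Tue  64.0
filter rows where day == 'Tue':
   riders  fare driver  day  mins
0       6    95   Lena  Tue  38.0
2       3    35    Yui  Tue   NaN
4       3    71   Lena  Tue  38.0
9       1    48    Amy  Tue  64.0
drop duplicate driver (keep=last):
   riders  fare driver  day  mins
2       3    35    Yui  Tue   NaN
4       3    71   Lena  Tue  38.0
9       1    48    Amy  Tue  64.0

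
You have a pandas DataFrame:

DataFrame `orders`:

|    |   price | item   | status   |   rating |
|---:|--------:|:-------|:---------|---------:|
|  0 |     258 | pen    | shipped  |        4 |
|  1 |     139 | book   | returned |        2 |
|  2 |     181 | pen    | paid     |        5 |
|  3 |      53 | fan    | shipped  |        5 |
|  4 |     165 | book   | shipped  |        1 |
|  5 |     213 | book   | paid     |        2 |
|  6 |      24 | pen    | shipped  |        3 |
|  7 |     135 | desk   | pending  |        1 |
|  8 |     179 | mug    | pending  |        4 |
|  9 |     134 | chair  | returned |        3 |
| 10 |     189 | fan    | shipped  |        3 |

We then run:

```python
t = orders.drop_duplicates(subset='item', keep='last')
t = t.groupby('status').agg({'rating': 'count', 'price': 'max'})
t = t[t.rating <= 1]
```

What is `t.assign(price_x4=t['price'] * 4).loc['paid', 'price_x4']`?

852

drop duplicate item (keep=last):
    price   item    status  rating
5     213   book      paid       2
6      24    pen   shipped       3
7     135   desk   pending       1
8     179    mug   pending       4
9     134  chair  returned       3
10    189    fan   shipped       3
group by status: count(rating), max(price):
          rating  price
status                 
paid           1    213
pending        2    179
returned       1    134
shipped        2    189
filter rows where rating <= 1:
          rating  price
status                 
paid           1    213
returned       1    134
add column price_x4 = t['price'] * 4:
          rating  price  price_x4
status                           
paid           1    213       852
returned       1    134       536
value at row 'paid', column 'price_x4' → 852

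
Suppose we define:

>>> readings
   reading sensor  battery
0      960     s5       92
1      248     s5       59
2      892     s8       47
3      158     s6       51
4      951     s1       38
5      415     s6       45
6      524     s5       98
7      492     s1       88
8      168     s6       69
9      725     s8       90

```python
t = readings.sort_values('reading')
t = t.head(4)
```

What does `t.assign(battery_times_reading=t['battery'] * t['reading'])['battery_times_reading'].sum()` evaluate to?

sort by reading:
   reading sensor  battery
3      158     s6       51
8      168     s6       69
1      248     s5       59
5      415     s6       45
7      492     s1       88
6      524     s5       98
9      725     s8       90
2      892     s8       47
4      951     s1       38
0      960     s5       92
take first 4 rows:
   reading sensor  battery
3      158     s6       51
8      168     s6       69
1      248     s5       59
5      415     s6       45
add column battery_times_reading = t['battery'] * t['reading']:
   reading sensor  battery  battery_times_reading
3      158     s6       51                   8058
8      168     s6       69                  11592
1      248     s5       59                  14632
5      415     s6       45                  18675
Hence 52957.

52957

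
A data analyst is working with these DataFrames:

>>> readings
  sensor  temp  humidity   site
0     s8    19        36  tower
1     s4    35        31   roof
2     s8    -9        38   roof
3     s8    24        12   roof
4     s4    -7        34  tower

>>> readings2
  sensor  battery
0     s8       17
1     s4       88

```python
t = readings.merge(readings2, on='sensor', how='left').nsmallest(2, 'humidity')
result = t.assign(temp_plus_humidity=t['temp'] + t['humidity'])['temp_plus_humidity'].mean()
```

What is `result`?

merge on 'sensor' (how='left') → 5 rows:
  sensor  temp  humidity   site  battery
0     s8    19        36  tower       17
1     s4    35        31   roof       88
2     s8    -9        38   roof       17
3     s8    24        12   roof       17
4     s4    -7        34  tower       88
take 2 rows with smallest humidity:
  sensor  temp  humidity  site  battery
3     s8    24        12  roof       17
1     s4    35        31  roof       88
add column temp_plus_humidity = t['temp'] + t['humidity']:
  sensor  temp  humidity  site  battery  temp_plus_humidity
3     s8    24        12  roof       17                  36
1     s4    35        31  roof       88                  66
Taking the mean of column 'temp_plus_humidity' gives 51.0.

51.0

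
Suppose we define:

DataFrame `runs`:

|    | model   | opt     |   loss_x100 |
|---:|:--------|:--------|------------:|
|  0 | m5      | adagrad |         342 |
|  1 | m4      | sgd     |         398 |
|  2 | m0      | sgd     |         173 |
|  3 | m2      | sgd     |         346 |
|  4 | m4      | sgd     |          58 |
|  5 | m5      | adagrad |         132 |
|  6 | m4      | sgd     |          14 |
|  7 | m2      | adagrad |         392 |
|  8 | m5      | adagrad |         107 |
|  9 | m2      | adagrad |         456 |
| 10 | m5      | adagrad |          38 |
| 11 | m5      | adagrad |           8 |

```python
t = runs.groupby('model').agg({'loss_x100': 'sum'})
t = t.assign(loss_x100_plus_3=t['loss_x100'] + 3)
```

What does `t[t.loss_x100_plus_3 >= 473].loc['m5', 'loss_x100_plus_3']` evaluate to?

630

group by model, sum of loss_x100:
       loss_x100
model           
m0           173
m2          1194
m4           470
m5           627
add column loss_x100_plus_3 = t['loss_x100'] + 3:
       loss_x100  loss_x100_plus_3
model                             
m0           173               176
m2          1194              1197
m4           470               473
m5           627               630
filter rows where loss_x100_plus_3 >= 473:
       loss_x100  loss_x100_plus_3
model                             
m2          1194              1197
m4           470               473
m5           627               630
Then the value at row 'm5', column 'loss_x100_plus_3': 630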